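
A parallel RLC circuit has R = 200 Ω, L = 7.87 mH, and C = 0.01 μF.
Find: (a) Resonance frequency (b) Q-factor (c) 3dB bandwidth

Step 1 — Resonance: ω₀ = 1/√(LC) = 1/√(0.00787·1e-08) = 1.127e+05 rad/s.
Step 2 — f₀ = ω₀/(2π) = 1.794e+04 Hz.
Step 3 — Parallel Q: Q = R/(ω₀L) = 200/(1.127e+05·0.00787) = 0.2254.
Step 4 — Bandwidth: Δω = ω₀/Q = 5e+05 rad/s; BW = Δω/(2π) = 7.958e+04 Hz.

(a) f₀ = 1.794e+04 Hz  (b) Q = 0.2254  (c) BW = 7.958e+04 Hz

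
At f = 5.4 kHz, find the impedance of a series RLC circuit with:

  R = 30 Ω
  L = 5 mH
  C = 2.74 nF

Step 1 — Angular frequency: ω = 2π·f = 2π·5400 = 3.393e+04 rad/s.
Step 2 — Component impedances:
  R: Z = R = 30 Ω
  L: Z = jωL = j·3.393e+04·0.005 = 0 + j169.6 Ω
  C: Z = 1/(jωC) = -j/(ω·C) = 0 - j1.076e+04 Ω
Step 3 — Series combination: Z_total = R + L + C = 30 - j1.059e+04 Ω = 1.059e+04∠-89.8° Ω.

Z = 30 - j1.059e+04 Ω = 1.059e+04∠-89.8° Ω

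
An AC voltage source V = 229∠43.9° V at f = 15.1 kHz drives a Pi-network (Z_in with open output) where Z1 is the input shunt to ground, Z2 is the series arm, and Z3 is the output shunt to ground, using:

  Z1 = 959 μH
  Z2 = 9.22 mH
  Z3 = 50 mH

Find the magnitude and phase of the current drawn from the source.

Step 1 — Angular frequency: ω = 2π·f = 2π·1.51e+04 = 9.488e+04 rad/s.
Step 2 — Component impedances:
  Z1: Z = jωL = j·9.488e+04·0.000959 = 0 + j90.99 Ω
  Z2: Z = jωL = j·9.488e+04·0.00922 = 0 + j874.8 Ω
  Z3: Z = jωL = j·9.488e+04·0.05 = 0 + j4744 Ω
Step 3 — With open output, the series arm Z2 and the output shunt Z3 appear in series to ground: Z2 + Z3 = 0 + j5619 Ω.
Step 4 — Parallel with input shunt Z1: Z_in = Z1 || (Z2 + Z3) = 0 + j89.54 Ω = 89.54∠90.0° Ω.
Step 5 — Source phasor: V = 229∠43.9° V = 165 + j158.8 V.
Step 6 — Ohm's law: I = V / Z_total = (165 + j158.8) / (0 + j89.54) = 1.773 - j1.843 A.
Step 7 — Convert to polar: |I| = 2.558 A, ∠I = -46.1°.

I = 2.558∠-46.1° A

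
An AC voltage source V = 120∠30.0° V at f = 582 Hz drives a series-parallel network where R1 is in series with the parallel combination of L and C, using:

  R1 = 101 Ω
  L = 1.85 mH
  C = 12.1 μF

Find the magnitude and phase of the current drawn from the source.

Step 1 — Angular frequency: ω = 2π·f = 2π·582 = 3657 rad/s.
Step 2 — Component impedances:
  R1: Z = R = 101 Ω
  L: Z = jωL = j·3657·0.00185 = 0 + j6.765 Ω
  C: Z = 1/(jωC) = -j/(ω·C) = 0 - j22.6 Ω
Step 3 — Parallel branch: L || C = 1/(1/L + 1/C) = 0 + j9.655 Ω.
Step 4 — Series with R1: Z_total = R1 + (L || C) = 101 + j9.655 Ω = 101.5∠5.5° Ω.
Step 5 — Source phasor: V = 120∠30.0° V = 103.9 + j60 V.
Step 6 — Ohm's law: I = V / Z_total = (103.9 + j60) / (101 + j9.655) = 1.076 + j0.4912 A.
Step 7 — Convert to polar: |I| = 1.183 A, ∠I = 24.5°.

I = 1.183∠24.5° A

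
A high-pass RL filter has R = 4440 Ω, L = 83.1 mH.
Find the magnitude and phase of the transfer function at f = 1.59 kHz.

Step 1 — Angular frequency: ω = 2π·1590 = 9990 rad/s.
Step 2 — Transfer function: H(jω) = jωL/(R + jωL).
Step 3 — Numerator jωL = j·830.2; denominator R + jωL = 4440 + j830.2.
Step 4 — H = 0.03378 + j0.1807.
Step 5 — Magnitude: |H| = 0.1838 (-14.7 dB); phase: φ = 79.4°.

|H| = 0.1838 (-14.7 dB), φ = 79.4°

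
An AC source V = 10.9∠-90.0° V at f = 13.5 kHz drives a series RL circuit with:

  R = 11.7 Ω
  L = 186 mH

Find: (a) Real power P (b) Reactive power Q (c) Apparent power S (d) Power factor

Step 1 — Angular frequency: ω = 2π·f = 2π·1.35e+04 = 8.482e+04 rad/s.
Step 2 — Component impedances:
  R: Z = R = 11.7 Ω
  L: Z = jωL = j·8.482e+04·0.186 = 0 + j1.578e+04 Ω
Step 3 — Series combination: Z_total = R + L = 11.7 + j1.578e+04 Ω = 1.578e+04∠90.0° Ω.
Step 4 — Source phasor: V = 10.9∠-90.0° V = 0 - j10.9 V.
Step 5 — Current: I = V / Z = -0.0006909 - j5.123e-07 A = 0.0006909∠-180.0° A.
Step 6 — Complex power: S = V·I* = 5.585e-06 + j0.007531 VA.
Step 7 — Real power: P = Re(S) = 5.585e-06 W.
Step 8 — Reactive power: Q = Im(S) = 0.007531 VAR.
Step 9 — Apparent power: |S| = 0.007531 VA.
Step 10 — Power factor: PF = P/|S| = 0.0007416 (lagging).

(a) P = 5.585e-06 W  (b) Q = 0.007531 VAR  (c) S = 0.007531 VA  (d) PF = 0.0007416 (lagging)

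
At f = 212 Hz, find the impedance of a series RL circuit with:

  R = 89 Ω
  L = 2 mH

Step 1 — Angular frequency: ω = 2π·f = 2π·212 = 1332 rad/s.
Step 2 — Component impedances:
  R: Z = R = 89 Ω
  L: Z = jωL = j·1332·0.002 = 0 + j2.664 Ω
Step 3 — Series combination: Z_total = R + L = 89 + j2.664 Ω = 89.04∠1.7° Ω.

Z = 89 + j2.664 Ω = 89.04∠1.7° Ω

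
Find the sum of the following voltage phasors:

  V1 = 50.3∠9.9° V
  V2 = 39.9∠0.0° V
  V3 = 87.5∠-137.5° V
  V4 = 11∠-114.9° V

Step 1 — Convert each phasor to rectangular form:
  V1 = 50.3·(cos(9.9°) + j·sin(9.9°)) = 49.55 + j8.648 V
  V2 = 39.9·(cos(0.0°) + j·sin(0.0°)) = 39.9 V
  V3 = 87.5·(cos(-137.5°) + j·sin(-137.5°)) = -64.51 - j59.11 V
  V4 = 11·(cos(-114.9°) + j·sin(-114.9°)) = -4.631 - j9.977 V
Step 2 — Sum components: V_total = 20.31 - j60.44 V.
Step 3 — Convert to polar: |V_total| = 63.76 V, ∠V_total = -71.4°.

V_total = 63.76∠-71.4° V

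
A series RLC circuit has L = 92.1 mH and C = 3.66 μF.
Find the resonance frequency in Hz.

Step 1 — Resonance condition Im(Z)=0 gives ω₀ = 1/√(LC).
Step 2 — ω₀ = 1/√(0.0921·3.66e-06) = 1722 rad/s.
Step 3 — f₀ = ω₀/(2π) = 274.1 Hz.

f₀ = 274.1 Hz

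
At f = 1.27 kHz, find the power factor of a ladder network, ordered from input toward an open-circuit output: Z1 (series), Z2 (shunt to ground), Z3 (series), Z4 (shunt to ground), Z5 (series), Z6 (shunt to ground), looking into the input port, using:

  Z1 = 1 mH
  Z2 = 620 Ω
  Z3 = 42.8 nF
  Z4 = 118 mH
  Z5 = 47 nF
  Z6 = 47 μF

Step 1 — Angular frequency: ω = 2π·f = 2π·1270 = 7980 rad/s.
Step 2 — Component impedances:
  Z1: Z = jωL = j·7980·0.001 = 0 + j7.98 Ω
  Z2: Z = R = 620 Ω
  Z3: Z = 1/(jωC) = -j/(ω·C) = 0 - j2928 Ω
  Z4: Z = jωL = j·7980·0.118 = 0 + j941.6 Ω
  Z5: Z = 1/(jωC) = -j/(ω·C) = 0 - j2666 Ω
  Z6: Z = 1/(jωC) = -j/(ω·C) = 0 - j2.666 Ω
Step 3 — Ladder network (open output): work backward from the far end, alternating series and parallel combinations. Z_in = 526.7 - j213.7 Ω = 568.4∠-22.1° Ω.
Step 4 — Power factor: PF = cos(φ) = Re(Z)/|Z| = 526.7/568.4 = 0.9266.
Step 5 — Type: Im(Z) = -213.7 ⇒ leading (phase φ = -22.1°).

PF = 0.9266 (leading, φ = -22.1°)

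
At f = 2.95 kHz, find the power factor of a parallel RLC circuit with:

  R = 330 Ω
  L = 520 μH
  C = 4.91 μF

Step 1 — Angular frequency: ω = 2π·f = 2π·2950 = 1.854e+04 rad/s.
Step 2 — Component impedances:
  R: Z = R = 330 Ω
  L: Z = jωL = j·1.854e+04·0.00052 = 0 + j9.638 Ω
  C: Z = 1/(jωC) = -j/(ω·C) = 0 - j10.99 Ω
Step 3 — Parallel combination: 1/Z_total = 1/R + 1/L + 1/C; Z_total = 17.66 + j74.28 Ω = 76.35∠76.6° Ω.
Step 4 — Power factor: PF = cos(φ) = Re(Z)/|Z| = 17.663/76.347 = 0.2314.
Step 5 — Type: Im(Z) = 74.28 ⇒ lagging (phase φ = 76.6°).

PF = 0.2314 (lagging, φ = 76.6°)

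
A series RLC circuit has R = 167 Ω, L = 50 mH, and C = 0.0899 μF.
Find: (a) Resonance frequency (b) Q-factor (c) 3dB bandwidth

Step 1 — Resonance: ω₀ = 1/√(LC) = 1/√(0.05·8.99e-08) = 1.492e+04 rad/s.
Step 2 — f₀ = ω₀/(2π) = 2374 Hz.
Step 3 — Series Q: Q = ω₀L/R = 1.492e+04·0.05/167 = 4.466.
Step 4 — Bandwidth: Δω = ω₀/Q = 3340 rad/s; BW = Δω/(2π) = 531.6 Hz.

(a) f₀ = 2374 Hz  (b) Q = 4.466  (c) BW = 531.6 Hz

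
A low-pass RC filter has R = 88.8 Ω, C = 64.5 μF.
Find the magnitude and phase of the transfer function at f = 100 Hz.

Step 1 — Angular frequency: ω = 2π·100 = 628.3 rad/s.
Step 2 — Transfer function: H(jω) = 1/(1 + jωRC).
Step 3 — Denominator: 1 + jωRC = 1 + j·628.3·88.8·6.45e-05 = 1 + j3.599.
Step 4 — H = 0.07168 - j0.258.
Step 5 — Magnitude: |H| = 0.2677 (-11.4 dB); phase: φ = -74.5°.

|H| = 0.2677 (-11.4 dB), φ = -74.5°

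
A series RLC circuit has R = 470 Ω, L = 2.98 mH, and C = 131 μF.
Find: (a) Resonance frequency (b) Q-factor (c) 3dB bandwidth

Step 1 — Resonance: ω₀ = 1/√(LC) = 1/√(0.00298·0.000131) = 1601 rad/s.
Step 2 — f₀ = ω₀/(2π) = 254.7 Hz.
Step 3 — Series Q: Q = ω₀L/R = 1601·0.00298/470 = 0.01015.
Step 4 — Bandwidth: Δω = ω₀/Q = 1.577e+05 rad/s; BW = Δω/(2π) = 2.51e+04 Hz.

(a) f₀ = 254.7 Hz  (b) Q = 0.01015  (c) BW = 2.51e+04 Hz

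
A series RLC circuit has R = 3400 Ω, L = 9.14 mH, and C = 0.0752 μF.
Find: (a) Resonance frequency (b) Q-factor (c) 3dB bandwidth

Step 1 — Resonance condition Im(Z)=0 gives ω₀ = 1/√(LC).
Step 2 — ω₀ = 1/√(0.00914·7.52e-08) = 3.814e+04 rad/s.
Step 3 — f₀ = ω₀/(2π) = 6071 Hz.
Step 4 — Series Q: Q = ω₀L/R = 3.814e+04·0.00914/3400 = 0.1025.
Step 5 — 3dB bandwidth: Δω = ω₀/Q = 3.72e+05 rad/s; BW = Δω/(2π) = 5.92e+04 Hz.

(a) f₀ = 6071 Hz  (b) Q = 0.1025  (c) BW = 5.92e+04 Hz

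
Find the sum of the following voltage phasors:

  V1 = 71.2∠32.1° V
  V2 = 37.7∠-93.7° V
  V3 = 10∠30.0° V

Step 1 — Convert each phasor to rectangular form:
  V1 = 71.2·(cos(32.1°) + j·sin(32.1°)) = 60.32 + j37.84 V
  V2 = 37.7·(cos(-93.7°) + j·sin(-93.7°)) = -2.433 - j37.62 V
  V3 = 10·(cos(30.0°) + j·sin(30.0°)) = 8.66 + j5 V
Step 2 — Sum components: V_total = 66.54 + j5.214 V.
Step 3 — Convert to polar: |V_total| = 66.75 V, ∠V_total = 4.5°.

V_total = 66.75∠4.5° V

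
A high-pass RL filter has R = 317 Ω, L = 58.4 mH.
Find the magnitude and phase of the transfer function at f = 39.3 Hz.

Step 1 — Angular frequency: ω = 2π·39.3 = 246.9 rad/s.
Step 2 — Transfer function: H(jω) = jωL/(R + jωL).
Step 3 — Numerator jωL = j·14.42; denominator R + jωL = 317 + j14.42.
Step 4 — H = 0.002065 + j0.0454.
Step 5 — Magnitude: |H| = 0.04544 (-26.9 dB); phase: φ = 87.4°.

|H| = 0.04544 (-26.9 dB), φ = 87.4°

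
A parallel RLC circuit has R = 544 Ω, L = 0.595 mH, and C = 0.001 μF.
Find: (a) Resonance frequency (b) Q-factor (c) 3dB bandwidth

Step 1 — Resonance: ω₀ = 1/√(LC) = 1/√(0.000595·1e-09) = 1.296e+06 rad/s.
Step 2 — f₀ = ω₀/(2π) = 2.063e+05 Hz.
Step 3 — Parallel Q: Q = R/(ω₀L) = 544/(1.296e+06·0.000595) = 0.7052.
Step 4 — Bandwidth: Δω = ω₀/Q = 1.838e+06 rad/s; BW = Δω/(2π) = 2.926e+05 Hz.

(a) f₀ = 2.063e+05 Hz  (b) Q = 0.7052  (c) BW = 2.926e+05 Hz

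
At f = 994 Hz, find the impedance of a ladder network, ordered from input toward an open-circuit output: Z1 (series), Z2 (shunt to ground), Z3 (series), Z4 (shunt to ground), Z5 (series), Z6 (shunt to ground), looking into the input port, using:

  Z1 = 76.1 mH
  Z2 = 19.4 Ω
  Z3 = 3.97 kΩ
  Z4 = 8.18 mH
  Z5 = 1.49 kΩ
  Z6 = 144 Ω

Step 1 — Angular frequency: ω = 2π·f = 2π·994 = 6245 rad/s.
Step 2 — Component impedances:
  Z1: Z = jωL = j·6245·0.0761 = 0 + j475.3 Ω
  Z2: Z = R = 19.4 Ω
  Z3: Z = R = 3970 Ω
  Z4: Z = jωL = j·6245·0.00818 = 0 + j51.09 Ω
  Z5: Z = R = 1490 Ω
  Z6: Z = R = 144 Ω
Step 3 — Ladder network (open output): work backward from the far end, alternating series and parallel combinations. Z_in = 19.31 + j475.3 Ω = 475.7∠87.7° Ω.

Z = 19.31 + j475.3 Ω = 475.7∠87.7° Ω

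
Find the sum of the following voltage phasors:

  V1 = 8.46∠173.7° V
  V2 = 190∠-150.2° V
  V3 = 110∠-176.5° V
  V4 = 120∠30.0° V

Step 1 — Convert each phasor to rectangular form:
  V1 = 8.46·(cos(173.7°) + j·sin(173.7°)) = -8.409 + j0.9284 V
  V2 = 190·(cos(-150.2°) + j·sin(-150.2°)) = -164.9 - j94.43 V
  V3 = 110·(cos(-176.5°) + j·sin(-176.5°)) = -109.8 - j6.715 V
  V4 = 120·(cos(30.0°) + j·sin(30.0°)) = 103.9 + j60 V
Step 2 — Sum components: V_total = -179.2 - j40.21 V.
Step 3 — Convert to polar: |V_total| = 183.6 V, ∠V_total = -167.3°.

V_total = 183.6∠-167.3° V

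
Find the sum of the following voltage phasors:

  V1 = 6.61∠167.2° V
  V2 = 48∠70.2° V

Step 1 — Convert each phasor to rectangular form:
  V1 = 6.61·(cos(167.2°) + j·sin(167.2°)) = -6.446 + j1.464 V
  V2 = 48·(cos(70.2°) + j·sin(70.2°)) = 16.26 + j45.16 V
Step 2 — Sum components: V_total = 9.814 + j46.63 V.
Step 3 — Convert to polar: |V_total| = 47.65 V, ∠V_total = 78.1°.

V_total = 47.65∠78.1° V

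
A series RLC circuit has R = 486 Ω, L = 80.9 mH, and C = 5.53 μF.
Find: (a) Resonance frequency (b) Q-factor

Step 1 — Resonance condition Im(Z)=0 gives ω₀ = 1/√(LC).
Step 2 — ω₀ = 1/√(0.0809·5.53e-06) = 1495 rad/s.
Step 3 — f₀ = ω₀/(2π) = 237.9 Hz.
Step 4 — Series Q: Q = ω₀L/R = 1495·0.0809/486 = 0.2489.

(a) f₀ = 237.9 Hz  (b) Q = 0.2489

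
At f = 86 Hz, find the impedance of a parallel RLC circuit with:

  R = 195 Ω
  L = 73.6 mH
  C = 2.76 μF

Step 1 — Angular frequency: ω = 2π·f = 2π·86 = 540.4 rad/s.
Step 2 — Component impedances:
  R: Z = R = 195 Ω
  L: Z = jωL = j·540.4·0.0736 = 0 + j39.77 Ω
  C: Z = 1/(jωC) = -j/(ω·C) = 0 - j670.5 Ω
Step 3 — Parallel combination: 1/Z_total = 1/R + 1/L + 1/C; Z_total = 8.755 + j40.38 Ω = 41.32∠77.8° Ω.

Z = 8.755 + j40.38 Ω = 41.32∠77.8° Ω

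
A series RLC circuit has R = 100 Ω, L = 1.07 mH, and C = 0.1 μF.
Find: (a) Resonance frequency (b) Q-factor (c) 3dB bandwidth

Step 1 — Resonance condition Im(Z)=0 gives ω₀ = 1/√(LC).
Step 2 — ω₀ = 1/√(0.00107·1e-07) = 9.667e+04 rad/s.
Step 3 — f₀ = ω₀/(2π) = 1.539e+04 Hz.
Step 4 — Series Q: Q = ω₀L/R = 9.667e+04·0.00107/100 = 1.034.
Step 5 — 3dB bandwidth: Δω = ω₀/Q = 9.346e+04 rad/s; BW = Δω/(2π) = 1.487e+04 Hz.

(a) f₀ = 1.539e+04 Hz  (b) Q = 1.034  (c) BW = 1.487e+04 Hz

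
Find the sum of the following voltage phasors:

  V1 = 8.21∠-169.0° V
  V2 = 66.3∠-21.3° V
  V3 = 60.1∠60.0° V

Step 1 — Convert each phasor to rectangular form:
  V1 = 8.21·(cos(-169.0°) + j·sin(-169.0°)) = -8.059 - j1.567 V
  V2 = 66.3·(cos(-21.3°) + j·sin(-21.3°)) = 61.77 - j24.08 V
  V3 = 60.1·(cos(60.0°) + j·sin(60.0°)) = 30.05 + j52.05 V
Step 2 — Sum components: V_total = 83.76 + j26.4 V.
Step 3 — Convert to polar: |V_total| = 87.82 V, ∠V_total = 17.5°.

V_total = 87.82∠17.5° V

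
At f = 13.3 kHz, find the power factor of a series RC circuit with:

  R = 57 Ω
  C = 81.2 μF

Step 1 — Angular frequency: ω = 2π·f = 2π·1.33e+04 = 8.357e+04 rad/s.
Step 2 — Component impedances:
  R: Z = R = 57 Ω
  C: Z = 1/(jωC) = -j/(ω·C) = 0 - j0.1474 Ω
Step 3 — Series combination: Z_total = R + C = 57 - j0.1474 Ω = 57∠-0.1° Ω.
Step 4 — Power factor: PF = cos(φ) = Re(Z)/|Z| = 57/57 = 1.
Step 5 — Type: Im(Z) = -0.1474 ⇒ leading (phase φ = -0.1°).

PF = 1 (leading, φ = -0.1°)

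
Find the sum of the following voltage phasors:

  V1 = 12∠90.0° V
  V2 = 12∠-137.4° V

Step 1 — Convert each phasor to rectangular form:
  V1 = 12·(cos(90.0°) + j·sin(90.0°)) = 0 + j12 V
  V2 = 12·(cos(-137.4°) + j·sin(-137.4°)) = -8.833 - j8.123 V
Step 2 — Sum components: V_total = -8.833 + j3.877 V.
Step 3 — Convert to polar: |V_total| = 9.647 V, ∠V_total = 156.3°.

V_total = 9.647∠156.3° V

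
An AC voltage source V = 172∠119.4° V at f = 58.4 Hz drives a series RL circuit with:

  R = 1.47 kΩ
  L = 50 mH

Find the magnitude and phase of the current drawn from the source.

Step 1 — Angular frequency: ω = 2π·f = 2π·58.4 = 366.9 rad/s.
Step 2 — Component impedances:
  R: Z = R = 1470 Ω
  L: Z = jωL = j·366.9·0.05 = 0 + j18.35 Ω
Step 3 — Series combination: Z_total = R + L = 1470 + j18.35 Ω = 1470∠0.7° Ω.
Step 4 — Source phasor: V = 172∠119.4° V = -84.44 + j149.8 V.
Step 5 — Ohm's law: I = V / Z_total = (-84.44 + j149.8) / (1470 + j18.35) = -0.05616 + j0.1026 A.
Step 6 — Convert to polar: |I| = 0.117 A, ∠I = 118.7°.

I = 0.117∠118.7° A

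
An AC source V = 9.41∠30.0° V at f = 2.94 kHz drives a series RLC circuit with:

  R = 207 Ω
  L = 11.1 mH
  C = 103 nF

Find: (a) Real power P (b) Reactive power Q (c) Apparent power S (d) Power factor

Step 1 — Angular frequency: ω = 2π·f = 2π·2940 = 1.847e+04 rad/s.
Step 2 — Component impedances:
  R: Z = R = 207 Ω
  L: Z = jωL = j·1.847e+04·0.0111 = 0 + j205 Ω
  C: Z = 1/(jωC) = -j/(ω·C) = 0 - j525.6 Ω
Step 3 — Series combination: Z_total = R + L + C = 207 - j320.5 Ω = 381.6∠-57.1° Ω.
Step 4 — Source phasor: V = 9.41∠30.0° V = 8.149 + j4.705 V.
Step 5 — Current: I = V / Z = 0.001228 + j0.02463 A = 0.02466∠87.1° A.
Step 6 — Complex power: S = V·I* = 0.1259 - j0.1949 VA.
Step 7 — Real power: P = Re(S) = 0.1259 W.
Step 8 — Reactive power: Q = Im(S) = -0.1949 VAR.
Step 9 — Apparent power: |S| = 0.2321 VA.
Step 10 — Power factor: PF = P/|S| = 0.5425 (leading).

(a) P = 0.1259 W  (b) Q = -0.1949 VAR  (c) S = 0.2321 VA  (d) PF = 0.5425 (leading)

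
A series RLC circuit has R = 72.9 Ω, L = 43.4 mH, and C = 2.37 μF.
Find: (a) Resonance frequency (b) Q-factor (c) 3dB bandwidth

Step 1 — Resonance: ω₀ = 1/√(LC) = 1/√(0.0434·2.37e-06) = 3118 rad/s.
Step 2 — f₀ = ω₀/(2π) = 496.3 Hz.
Step 3 — Series Q: Q = ω₀L/R = 3118·0.0434/72.9 = 1.856.
Step 4 — Bandwidth: Δω = ω₀/Q = 1680 rad/s; BW = Δω/(2π) = 267.3 Hz.

(a) f₀ = 496.3 Hz  (b) Q = 1.856  (c) BW = 267.3 Hz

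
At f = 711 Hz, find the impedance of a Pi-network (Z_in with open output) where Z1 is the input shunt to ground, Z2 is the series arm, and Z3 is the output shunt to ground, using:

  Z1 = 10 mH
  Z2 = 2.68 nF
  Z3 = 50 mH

Step 1 — Angular frequency: ω = 2π·f = 2π·711 = 4467 rad/s.
Step 2 — Component impedances:
  Z1: Z = jωL = j·4467·0.01 = 0 + j44.67 Ω
  Z2: Z = 1/(jωC) = -j/(ω·C) = 0 - j8.352e+04 Ω
  Z3: Z = jωL = j·4467·0.05 = 0 + j223.4 Ω
Step 3 — With open output, the series arm Z2 and the output shunt Z3 appear in series to ground: Z2 + Z3 = 0 - j8.33e+04 Ω.
Step 4 — Parallel with input shunt Z1: Z_in = Z1 || (Z2 + Z3) = 0 + j44.7 Ω = 44.7∠90.0° Ω.

Z = 0 + j44.7 Ω = 44.7∠90.0° Ω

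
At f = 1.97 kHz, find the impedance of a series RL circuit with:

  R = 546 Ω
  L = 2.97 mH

Step 1 — Angular frequency: ω = 2π·f = 2π·1970 = 1.238e+04 rad/s.
Step 2 — Component impedances:
  R: Z = R = 546 Ω
  L: Z = jωL = j·1.238e+04·0.00297 = 0 + j36.76 Ω
Step 3 — Series combination: Z_total = R + L = 546 + j36.76 Ω = 547.2∠3.9° Ω.

Z = 546 + j36.76 Ω = 547.2∠3.9° Ω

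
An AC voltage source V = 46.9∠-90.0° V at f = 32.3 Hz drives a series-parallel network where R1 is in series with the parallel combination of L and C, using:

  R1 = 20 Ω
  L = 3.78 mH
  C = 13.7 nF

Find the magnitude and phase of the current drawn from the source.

Step 1 — Angular frequency: ω = 2π·f = 2π·32.3 = 202.9 rad/s.
Step 2 — Component impedances:
  R1: Z = R = 20 Ω
  L: Z = jωL = j·202.9·0.00378 = 0 + j0.7671 Ω
  C: Z = 1/(jωC) = -j/(ω·C) = 0 - j3.597e+05 Ω
Step 3 — Parallel branch: L || C = 1/(1/L + 1/C) = 0 + j0.7671 Ω.
Step 4 — Series with R1: Z_total = R1 + (L || C) = 20 + j0.7671 Ω = 20.01∠2.2° Ω.
Step 5 — Source phasor: V = 46.9∠-90.0° V = 0 - j46.9 V.
Step 6 — Ohm's law: I = V / Z_total = (0 - j46.9) / (20 + j0.7671) = -0.08982 - j2.342 A.
Step 7 — Convert to polar: |I| = 2.343 A, ∠I = -92.2°.

I = 2.343∠-92.2° A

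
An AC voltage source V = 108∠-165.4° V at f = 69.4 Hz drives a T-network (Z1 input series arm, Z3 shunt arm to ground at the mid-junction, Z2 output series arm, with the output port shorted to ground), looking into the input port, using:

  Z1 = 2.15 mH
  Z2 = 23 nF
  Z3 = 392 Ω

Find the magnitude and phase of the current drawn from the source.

Step 1 — Angular frequency: ω = 2π·f = 2π·69.4 = 436.1 rad/s.
Step 2 — Component impedances:
  Z1: Z = jωL = j·436.1·0.00215 = 0 + j0.9375 Ω
  Z2: Z = 1/(jωC) = -j/(ω·C) = 0 - j9.971e+04 Ω
  Z3: Z = R = 392 Ω
Step 3 — With the output port shorted to ground, the output series arm Z2 runs from the junction to ground; the shunt arm Z3 also runs from the junction to ground. They appear in parallel: Z3 || Z2 = 392 - j1.541 Ω.
Step 4 — Series with input arm Z1: Z_in = Z1 + (Z3 || Z2) = 392 - j0.6036 Ω = 392∠-0.1° Ω.
Step 5 — Source phasor: V = 108∠-165.4° V = -104.5 - j27.22 V.
Step 6 — Ohm's law: I = V / Z_total = (-104.5 - j27.22) / (392 - j0.6036) = -0.2665 - j0.06986 A.
Step 7 — Convert to polar: |I| = 0.2755 A, ∠I = -165.3°.

I = 0.2755∠-165.3° A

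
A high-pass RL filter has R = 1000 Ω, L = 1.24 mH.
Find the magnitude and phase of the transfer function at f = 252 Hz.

Step 1 — Angular frequency: ω = 2π·252 = 1583 rad/s.
Step 2 — Transfer function: H(jω) = jωL/(R + jωL).
Step 3 — Numerator jωL = j·1.963; denominator R + jωL = 1000 + j1.963.
Step 4 — H = 3.855e-06 + j0.001963.
Step 5 — Magnitude: |H| = 0.001963 (-54.1 dB); phase: φ = 89.9°.

|H| = 0.001963 (-54.1 dB), φ = 89.9°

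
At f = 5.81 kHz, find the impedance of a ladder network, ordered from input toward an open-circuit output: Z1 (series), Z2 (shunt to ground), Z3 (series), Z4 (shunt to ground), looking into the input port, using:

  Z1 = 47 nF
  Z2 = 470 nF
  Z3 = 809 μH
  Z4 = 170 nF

Step 1 — Angular frequency: ω = 2π·f = 2π·5810 = 3.651e+04 rad/s.
Step 2 — Component impedances:
  Z1: Z = 1/(jωC) = -j/(ω·C) = 0 - j582.8 Ω
  Z2: Z = 1/(jωC) = -j/(ω·C) = 0 - j58.28 Ω
  Z3: Z = jωL = j·3.651e+04·0.000809 = 0 + j29.53 Ω
  Z4: Z = 1/(jωC) = -j/(ω·C) = 0 - j161.1 Ω
Step 3 — Ladder network (open output): work backward from the far end, alternating series and parallel combinations. Z_in = 0 - j623.2 Ω = 623.2∠-90.0° Ω.

Z = 0 - j623.2 Ω = 623.2∠-90.0° Ω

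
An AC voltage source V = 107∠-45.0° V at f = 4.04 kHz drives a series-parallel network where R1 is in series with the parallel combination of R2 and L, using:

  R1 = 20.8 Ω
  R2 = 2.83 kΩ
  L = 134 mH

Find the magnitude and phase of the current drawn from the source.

Step 1 — Angular frequency: ω = 2π·f = 2π·4040 = 2.538e+04 rad/s.
Step 2 — Component impedances:
  R1: Z = R = 20.8 Ω
  R2: Z = R = 2830 Ω
  L: Z = jωL = j·2.538e+04·0.134 = 0 + j3401 Ω
Step 3 — Parallel branch: R2 || L = 1/(1/R2 + 1/L) = 1672 + j1391 Ω.
Step 4 — Series with R1: Z_total = R1 + (R2 || L) = 1693 + j1391 Ω = 2192∠39.4° Ω.
Step 5 — Source phasor: V = 107∠-45.0° V = 75.66 - j75.66 V.
Step 6 — Ohm's law: I = V / Z_total = (75.66 - j75.66) / (1693 + j1391) = 0.004754 - j0.04859 A.
Step 7 — Convert to polar: |I| = 0.04882 A, ∠I = -84.4°.

I = 0.04882∠-84.4° A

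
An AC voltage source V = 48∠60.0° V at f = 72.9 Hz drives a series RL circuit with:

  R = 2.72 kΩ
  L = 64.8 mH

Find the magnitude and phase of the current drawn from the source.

Step 1 — Angular frequency: ω = 2π·f = 2π·72.9 = 458 rad/s.
Step 2 — Component impedances:
  R: Z = R = 2720 Ω
  L: Z = jωL = j·458·0.0648 = 0 + j29.68 Ω
Step 3 — Series combination: Z_total = R + L = 2720 + j29.68 Ω = 2720∠0.6° Ω.
Step 4 — Source phasor: V = 48∠60.0° V = 24 + j41.57 V.
Step 5 — Ohm's law: I = V / Z_total = (24 + j41.57) / (2720 + j29.68) = 0.008989 + j0.01518 A.
Step 6 — Convert to polar: |I| = 0.01765 A, ∠I = 59.4°.

I = 0.01765∠59.4° A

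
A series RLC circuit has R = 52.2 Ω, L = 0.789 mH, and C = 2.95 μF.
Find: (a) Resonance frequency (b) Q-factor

Step 1 — Resonance condition Im(Z)=0 gives ω₀ = 1/√(LC).
Step 2 — ω₀ = 1/√(0.000789·2.95e-06) = 2.073e+04 rad/s.
Step 3 — f₀ = ω₀/(2π) = 3299 Hz.
Step 4 — Series Q: Q = ω₀L/R = 2.073e+04·0.000789/52.2 = 0.3133.

(a) f₀ = 3299 Hz  (b) Q = 0.3133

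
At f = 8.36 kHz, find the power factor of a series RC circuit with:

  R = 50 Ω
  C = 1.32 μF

Step 1 — Angular frequency: ω = 2π·f = 2π·8360 = 5.253e+04 rad/s.
Step 2 — Component impedances:
  R: Z = R = 50 Ω
  C: Z = 1/(jωC) = -j/(ω·C) = 0 - j14.42 Ω
Step 3 — Series combination: Z_total = R + C = 50 - j14.42 Ω = 52.04∠-16.1° Ω.
Step 4 — Power factor: PF = cos(φ) = Re(Z)/|Z| = 50/52.04 = 0.9608.
Step 5 — Type: Im(Z) = -14.42 ⇒ leading (phase φ = -16.1°).

PF = 0.9608 (leading, φ = -16.1°)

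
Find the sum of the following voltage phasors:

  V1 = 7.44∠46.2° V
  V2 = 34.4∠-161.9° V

Step 1 — Convert each phasor to rectangular form:
  V1 = 7.44·(cos(46.2°) + j·sin(46.2°)) = 5.15 + j5.37 V
  V2 = 34.4·(cos(-161.9°) + j·sin(-161.9°)) = -32.7 - j10.69 V
Step 2 — Sum components: V_total = -27.55 - j5.317 V.
Step 3 — Convert to polar: |V_total| = 28.06 V, ∠V_total = -169.1°.

V_total = 28.06∠-169.1° V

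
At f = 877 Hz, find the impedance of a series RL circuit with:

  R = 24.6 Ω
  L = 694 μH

Step 1 — Angular frequency: ω = 2π·f = 2π·877 = 5510 rad/s.
Step 2 — Component impedances:
  R: Z = R = 24.6 Ω
  L: Z = jωL = j·5510·0.000694 = 0 + j3.824 Ω
Step 3 — Series combination: Z_total = R + L = 24.6 + j3.824 Ω = 24.9∠8.8° Ω.

Z = 24.6 + j3.824 Ω = 24.9∠8.8° Ω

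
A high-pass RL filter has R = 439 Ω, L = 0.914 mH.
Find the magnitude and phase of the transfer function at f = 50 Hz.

Step 1 — Angular frequency: ω = 2π·50 = 314.2 rad/s.
Step 2 — Transfer function: H(jω) = jωL/(R + jωL).
Step 3 — Numerator jωL = j·0.2871; denominator R + jωL = 439 + j0.2871.
Step 4 — H = 4.278e-07 + j0.0006541.
Step 5 — Magnitude: |H| = 0.0006541 (-63.7 dB); phase: φ = 90.0°.

|H| = 0.0006541 (-63.7 dB), φ = 90.0°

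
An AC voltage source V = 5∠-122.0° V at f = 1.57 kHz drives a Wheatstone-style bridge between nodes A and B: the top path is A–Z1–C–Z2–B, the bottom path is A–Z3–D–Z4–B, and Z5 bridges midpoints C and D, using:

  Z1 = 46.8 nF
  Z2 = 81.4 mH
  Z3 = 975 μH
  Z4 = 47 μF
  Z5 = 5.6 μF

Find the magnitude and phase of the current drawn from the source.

Step 1 — Angular frequency: ω = 2π·f = 2π·1570 = 9865 rad/s.
Step 2 — Component impedances:
  Z1: Z = 1/(jωC) = -j/(ω·C) = 0 - j2166 Ω
  Z2: Z = jωL = j·9865·0.0814 = 0 + j803 Ω
  Z3: Z = jωL = j·9865·0.000975 = 0 + j9.618 Ω
  Z4: Z = 1/(jωC) = -j/(ω·C) = 0 - j2.157 Ω
  Z5: Z = 1/(jωC) = -j/(ω·C) = 0 - j18.1 Ω
Step 3 — Bridge requires nodal analysis (the Z5 bridge couples midpoints C and D, so the two paths cannot be reduced to a simple series/parallel combination). Setting node B to ground and injecting 1 A at node A, the 3-node admittance system at A, C, D solves to V_A = Z_AB = 0 + j7.498 Ω = 7.498∠90.0° Ω.
Step 4 — Source phasor: V = 5∠-122.0° V = -2.65 - j4.24 V.
Step 5 — Ohm's law: I = V / Z_total = (-2.65 - j4.24) / (0 + j7.498) = -0.5655 + j0.3534 A.
Step 6 — Convert to polar: |I| = 0.6668 A, ∠I = 148.0°.

I = 0.6668∠148.0° A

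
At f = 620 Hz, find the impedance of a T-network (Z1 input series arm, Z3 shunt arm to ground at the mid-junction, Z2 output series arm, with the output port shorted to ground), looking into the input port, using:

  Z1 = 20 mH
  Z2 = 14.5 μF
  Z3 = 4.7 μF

Step 1 — Angular frequency: ω = 2π·f = 2π·620 = 3896 rad/s.
Step 2 — Component impedances:
  Z1: Z = jωL = j·3896·0.02 = 0 + j77.91 Ω
  Z2: Z = 1/(jωC) = -j/(ω·C) = 0 - j17.7 Ω
  Z3: Z = 1/(jωC) = -j/(ω·C) = 0 - j54.62 Ω
Step 3 — With the output port shorted to ground, the output series arm Z2 runs from the junction to ground; the shunt arm Z3 also runs from the junction to ground. They appear in parallel: Z3 || Z2 = 0 - j13.37 Ω.
Step 4 — Series with input arm Z1: Z_in = Z1 + (Z3 || Z2) = 0 + j64.54 Ω = 64.54∠90.0° Ω.

Z = 0 + j64.54 Ω = 64.54∠90.0° Ω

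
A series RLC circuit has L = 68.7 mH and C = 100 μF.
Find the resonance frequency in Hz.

Step 1 — Resonance condition Im(Z)=0 gives ω₀ = 1/√(LC).
Step 2 — ω₀ = 1/√(0.0687·0.0001) = 381.5 rad/s.
Step 3 — f₀ = ω₀/(2π) = 60.72 Hz.

f₀ = 60.72 Hz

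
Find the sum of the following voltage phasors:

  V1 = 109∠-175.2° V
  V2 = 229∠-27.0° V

Step 1 — Convert each phasor to rectangular form:
  V1 = 109·(cos(-175.2°) + j·sin(-175.2°)) = -108.6 - j9.121 V
  V2 = 229·(cos(-27.0°) + j·sin(-27.0°)) = 204 - j104 V
Step 2 — Sum components: V_total = 95.42 - j113.1 V.
Step 3 — Convert to polar: |V_total| = 148 V, ∠V_total = -49.8°.

V_total = 148∠-49.8° V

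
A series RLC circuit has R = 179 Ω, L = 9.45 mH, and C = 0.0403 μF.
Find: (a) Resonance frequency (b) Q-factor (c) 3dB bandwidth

Step 1 — Resonance condition Im(Z)=0 gives ω₀ = 1/√(LC).
Step 2 — ω₀ = 1/√(0.00945·4.03e-08) = 5.124e+04 rad/s.
Step 3 — f₀ = ω₀/(2π) = 8156 Hz.
Step 4 — Series Q: Q = ω₀L/R = 5.124e+04·0.00945/179 = 2.705.
Step 5 — 3dB bandwidth: Δω = ω₀/Q = 1.894e+04 rad/s; BW = Δω/(2π) = 3015 Hz.

(a) f₀ = 8156 Hz  (b) Q = 2.705  (c) BW = 3015 Hz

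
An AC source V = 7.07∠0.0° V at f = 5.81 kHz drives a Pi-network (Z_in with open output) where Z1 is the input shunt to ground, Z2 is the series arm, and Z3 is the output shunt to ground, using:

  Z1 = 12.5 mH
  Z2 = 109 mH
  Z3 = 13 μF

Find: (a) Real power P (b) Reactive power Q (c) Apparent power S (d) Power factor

Step 1 — Angular frequency: ω = 2π·f = 2π·5810 = 3.651e+04 rad/s.
Step 2 — Component impedances:
  Z1: Z = jωL = j·3.651e+04·0.0125 = 0 + j456.3 Ω
  Z2: Z = jωL = j·3.651e+04·0.109 = 0 + j3979 Ω
  Z3: Z = 1/(jωC) = -j/(ω·C) = 0 - j2.107 Ω
Step 3 — With open output, the series arm Z2 and the output shunt Z3 appear in series to ground: Z2 + Z3 = 0 + j3977 Ω.
Step 4 — Parallel with input shunt Z1: Z_in = Z1 || (Z2 + Z3) = 0 + j409.3 Ω = 409.3∠90.0° Ω.
Step 5 — Source phasor: V = 7.07∠0.0° V = 7.07 V.
Step 6 — Current: I = V / Z = 0 - j0.01727 A = 0.01727∠-90.0° A.
Step 7 — Complex power: S = V·I* = 0 + j0.1221 VA.
Step 8 — Real power: P = Re(S) = 0 W.
Step 9 — Reactive power: Q = Im(S) = 0.1221 VAR.
Step 10 — Apparent power: |S| = 0.1221 VA.
Step 11 — Power factor: PF = P/|S| = 0 (lagging).

(a) P = 0 W  (b) Q = 0.1221 VAR  (c) S = 0.1221 VA  (d) PF = 0 (lagging)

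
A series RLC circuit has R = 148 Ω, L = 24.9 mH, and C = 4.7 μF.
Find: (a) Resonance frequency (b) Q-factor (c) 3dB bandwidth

Step 1 — Resonance: ω₀ = 1/√(LC) = 1/√(0.0249·4.7e-06) = 2923 rad/s.
Step 2 — f₀ = ω₀/(2π) = 465.2 Hz.
Step 3 — Series Q: Q = ω₀L/R = 2923·0.0249/148 = 0.4918.
Step 4 — Bandwidth: Δω = ω₀/Q = 5944 rad/s; BW = Δω/(2π) = 946 Hz.

(a) f₀ = 465.2 Hz  (b) Q = 0.4918  (c) BW = 946 Hz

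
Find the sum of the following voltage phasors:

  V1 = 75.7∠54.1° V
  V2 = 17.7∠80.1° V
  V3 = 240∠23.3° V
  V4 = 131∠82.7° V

Step 1 — Convert each phasor to rectangular form:
  V1 = 75.7·(cos(54.1°) + j·sin(54.1°)) = 44.39 + j61.32 V
  V2 = 17.7·(cos(80.1°) + j·sin(80.1°)) = 3.043 + j17.44 V
  V3 = 240·(cos(23.3°) + j·sin(23.3°)) = 220.4 + j94.93 V
  V4 = 131·(cos(82.7°) + j·sin(82.7°)) = 16.65 + j129.9 V
Step 2 — Sum components: V_total = 284.5 + j303.6 V.
Step 3 — Convert to polar: |V_total| = 416.1 V, ∠V_total = 46.9°.

V_total = 416.1∠46.9° V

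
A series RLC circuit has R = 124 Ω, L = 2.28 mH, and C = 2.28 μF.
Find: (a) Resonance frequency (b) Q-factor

Step 1 — Resonance condition Im(Z)=0 gives ω₀ = 1/√(LC).
Step 2 — ω₀ = 1/√(0.00228·2.28e-06) = 1.387e+04 rad/s.
Step 3 — f₀ = ω₀/(2π) = 2207 Hz.
Step 4 — Series Q: Q = ω₀L/R = 1.387e+04·0.00228/124 = 0.255.

(a) f₀ = 2207 Hz  (b) Q = 0.255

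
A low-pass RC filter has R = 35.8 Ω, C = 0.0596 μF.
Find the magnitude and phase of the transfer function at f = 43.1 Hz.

Step 1 — Angular frequency: ω = 2π·43.1 = 270.8 rad/s.
Step 2 — Transfer function: H(jω) = 1/(1 + jωRC).
Step 3 — Denominator: 1 + jωRC = 1 + j·270.8·35.8·5.96e-08 = 1 + j0.0005778.
Step 4 — H = 1 - j0.0005778.
Step 5 — Magnitude: |H| = 1 (-0.0 dB); phase: φ = -0.0°.

|H| = 1 (-0.0 dB), φ = -0.0°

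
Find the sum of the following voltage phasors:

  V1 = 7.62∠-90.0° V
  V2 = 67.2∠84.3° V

Step 1 — Convert each phasor to rectangular form:
  V1 = 7.62·(cos(-90.0°) + j·sin(-90.0°)) = 0 - j7.62 V
  V2 = 67.2·(cos(84.3°) + j·sin(84.3°)) = 6.674 + j66.87 V
Step 2 — Sum components: V_total = 6.674 + j59.25 V.
Step 3 — Convert to polar: |V_total| = 59.62 V, ∠V_total = 83.6°.

V_total = 59.62∠83.6° V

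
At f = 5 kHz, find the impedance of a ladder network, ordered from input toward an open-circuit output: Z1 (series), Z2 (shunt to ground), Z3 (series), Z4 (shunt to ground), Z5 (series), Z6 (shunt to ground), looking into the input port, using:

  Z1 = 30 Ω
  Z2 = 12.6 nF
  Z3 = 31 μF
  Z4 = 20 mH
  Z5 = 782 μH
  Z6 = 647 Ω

Step 1 — Angular frequency: ω = 2π·f = 2π·5000 = 3.142e+04 rad/s.
Step 2 — Component impedances:
  Z1: Z = R = 30 Ω
  Z2: Z = 1/(jωC) = -j/(ω·C) = 0 - j2526 Ω
  Z3: Z = 1/(jωC) = -j/(ω·C) = 0 - j1.027 Ω
  Z4: Z = jωL = j·3.142e+04·0.02 = 0 + j628.3 Ω
  Z5: Z = jωL = j·3.142e+04·0.000782 = 0 + j24.57 Ω
  Z6: Z = R = 647 Ω
Step 3 — Ladder network (open output): work backward from the far end, alternating series and parallel combinations. Z_in = 419.8 + j315.8 Ω = 525.4∠37.0° Ω.

Z = 419.8 + j315.8 Ω = 525.4∠37.0° Ω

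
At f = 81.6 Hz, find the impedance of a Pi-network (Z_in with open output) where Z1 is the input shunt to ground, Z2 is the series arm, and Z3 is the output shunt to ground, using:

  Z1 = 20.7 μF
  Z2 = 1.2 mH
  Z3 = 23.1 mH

Step 1 — Angular frequency: ω = 2π·f = 2π·81.6 = 512.7 rad/s.
Step 2 — Component impedances:
  Z1: Z = 1/(jωC) = -j/(ω·C) = 0 - j94.22 Ω
  Z2: Z = jωL = j·512.7·0.0012 = 0 + j0.6152 Ω
  Z3: Z = jωL = j·512.7·0.0231 = 0 + j11.84 Ω
Step 3 — With open output, the series arm Z2 and the output shunt Z3 appear in series to ground: Z2 + Z3 = 0 + j12.46 Ω.
Step 4 — Parallel with input shunt Z1: Z_in = Z1 || (Z2 + Z3) = 0 + j14.36 Ω = 14.36∠90.0° Ω.

Z = 0 + j14.36 Ω = 14.36∠90.0° Ω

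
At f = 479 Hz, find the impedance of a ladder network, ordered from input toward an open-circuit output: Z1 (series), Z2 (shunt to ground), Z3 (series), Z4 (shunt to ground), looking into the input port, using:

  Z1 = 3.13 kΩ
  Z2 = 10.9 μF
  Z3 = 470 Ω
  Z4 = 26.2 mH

Step 1 — Angular frequency: ω = 2π·f = 2π·479 = 3010 rad/s.
Step 2 — Component impedances:
  Z1: Z = R = 3130 Ω
  Z2: Z = 1/(jωC) = -j/(ω·C) = 0 - j30.48 Ω
  Z3: Z = R = 470 Ω
  Z4: Z = jωL = j·3010·0.0262 = 0 + j78.85 Ω
Step 3 — Ladder network (open output): work backward from the far end, alternating series and parallel combinations. Z_in = 3132 - j30.68 Ω = 3132∠-0.6° Ω.

Z = 3132 - j30.68 Ω = 3132∠-0.6° Ω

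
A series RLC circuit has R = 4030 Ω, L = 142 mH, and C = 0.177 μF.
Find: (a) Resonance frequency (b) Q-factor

Step 1 — Resonance condition Im(Z)=0 gives ω₀ = 1/√(LC).
Step 2 — ω₀ = 1/√(0.142·1.77e-07) = 6308 rad/s.
Step 3 — f₀ = ω₀/(2π) = 1004 Hz.
Step 4 — Series Q: Q = ω₀L/R = 6308·0.142/4030 = 0.2223.

(a) f₀ = 1004 Hz  (b) Q = 0.2223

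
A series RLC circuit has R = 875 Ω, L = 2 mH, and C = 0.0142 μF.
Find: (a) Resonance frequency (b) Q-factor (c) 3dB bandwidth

Step 1 — Resonance condition Im(Z)=0 gives ω₀ = 1/√(LC).
Step 2 — ω₀ = 1/√(0.002·1.42e-08) = 1.876e+05 rad/s.
Step 3 — f₀ = ω₀/(2π) = 2.986e+04 Hz.
Step 4 — Series Q: Q = ω₀L/R = 1.876e+05·0.002/875 = 0.4289.
Step 5 — 3dB bandwidth: Δω = ω₀/Q = 4.375e+05 rad/s; BW = Δω/(2π) = 6.963e+04 Hz.

(a) f₀ = 2.986e+04 Hz  (b) Q = 0.4289  (c) BW = 6.963e+04 Hz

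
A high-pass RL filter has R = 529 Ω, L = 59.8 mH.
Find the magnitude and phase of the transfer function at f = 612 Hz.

Step 1 — Angular frequency: ω = 2π·612 = 3845 rad/s.
Step 2 — Transfer function: H(jω) = jωL/(R + jωL).
Step 3 — Numerator jωL = j·229.9; denominator R + jωL = 529 + j229.9.
Step 4 — H = 0.1589 + j0.3656.
Step 5 — Magnitude: |H| = 0.3987 (-8.0 dB); phase: φ = 66.5°.

|H| = 0.3987 (-8.0 dB), φ = 66.5°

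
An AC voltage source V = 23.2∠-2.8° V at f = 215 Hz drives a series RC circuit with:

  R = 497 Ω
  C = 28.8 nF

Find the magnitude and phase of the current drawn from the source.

Step 1 — Angular frequency: ω = 2π·f = 2π·215 = 1351 rad/s.
Step 2 — Component impedances:
  R: Z = R = 497 Ω
  C: Z = 1/(jωC) = -j/(ω·C) = 0 - j2.57e+04 Ω
Step 3 — Series combination: Z_total = R + C = 497 - j2.57e+04 Ω = 2.571e+04∠-88.9° Ω.
Step 4 — Source phasor: V = 23.2∠-2.8° V = 23.17 - j1.133 V.
Step 5 — Ohm's law: I = V / Z_total = (23.17 - j1.133) / (497 - j2.57e+04) = 6.15e-05 + j0.0009003 A.
Step 6 — Convert to polar: |I| = 0.0009024 A, ∠I = 86.1°.

I = 0.0009024∠86.1° A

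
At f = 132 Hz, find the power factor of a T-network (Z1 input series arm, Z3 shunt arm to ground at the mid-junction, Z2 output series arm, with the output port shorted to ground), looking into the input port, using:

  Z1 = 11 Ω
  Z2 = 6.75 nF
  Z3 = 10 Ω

Step 1 — Angular frequency: ω = 2π·f = 2π·132 = 829.4 rad/s.
Step 2 — Component impedances:
  Z1: Z = R = 11 Ω
  Z2: Z = 1/(jωC) = -j/(ω·C) = 0 - j1.786e+05 Ω
  Z3: Z = R = 10 Ω
Step 3 — With the output port shorted to ground, the output series arm Z2 runs from the junction to ground; the shunt arm Z3 also runs from the junction to ground. They appear in parallel: Z3 || Z2 = 10 - j0.0005598 Ω.
Step 4 — Series with input arm Z1: Z_in = Z1 + (Z3 || Z2) = 21 - j0.0005598 Ω = 21∠-0.0° Ω.
Step 5 — Power factor: PF = cos(φ) = Re(Z)/|Z| = 21/21 = 1.
Step 6 — Type: Im(Z) = -0.0005598 ⇒ leading (phase φ = -0.0°).

PF = 1 (leading, φ = -0.0°)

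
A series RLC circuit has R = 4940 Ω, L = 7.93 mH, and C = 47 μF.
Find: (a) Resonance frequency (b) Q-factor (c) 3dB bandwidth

Step 1 — Resonance condition Im(Z)=0 gives ω₀ = 1/√(LC).
Step 2 — ω₀ = 1/√(0.00793·4.7e-05) = 1638 rad/s.
Step 3 — f₀ = ω₀/(2π) = 260.7 Hz.
Step 4 — Series Q: Q = ω₀L/R = 1638·0.00793/4940 = 0.002629.
Step 5 — 3dB bandwidth: Δω = ω₀/Q = 6.23e+05 rad/s; BW = Δω/(2π) = 9.915e+04 Hz.

(a) f₀ = 260.7 Hz  (b) Q = 0.002629  (c) BW = 9.915e+04 Hz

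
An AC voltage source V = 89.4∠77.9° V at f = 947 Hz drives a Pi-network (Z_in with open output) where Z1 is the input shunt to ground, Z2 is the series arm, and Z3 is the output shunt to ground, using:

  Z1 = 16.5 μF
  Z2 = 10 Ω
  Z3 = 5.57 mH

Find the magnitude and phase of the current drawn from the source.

Step 1 — Angular frequency: ω = 2π·f = 2π·947 = 5950 rad/s.
Step 2 — Component impedances:
  Z1: Z = 1/(jωC) = -j/(ω·C) = 0 - j10.19 Ω
  Z2: Z = R = 10 Ω
  Z3: Z = jωL = j·5950·0.00557 = 0 + j33.14 Ω
Step 3 — With open output, the series arm Z2 and the output shunt Z3 appear in series to ground: Z2 + Z3 = 10 + j33.14 Ω.
Step 4 — Parallel with input shunt Z1: Z_in = Z1 || (Z2 + Z3) = 1.655 - j13.98 Ω = 14.08∠-83.3° Ω.
Step 5 — Source phasor: V = 89.4∠77.9° V = 18.74 + j87.41 V.
Step 6 — Ohm's law: I = V / Z_total = (18.74 + j87.41) / (1.655 - j13.98) = -6.008 + j2.051 A.
Step 7 — Convert to polar: |I| = 6.349 A, ∠I = 161.2°.

I = 6.349∠161.2° A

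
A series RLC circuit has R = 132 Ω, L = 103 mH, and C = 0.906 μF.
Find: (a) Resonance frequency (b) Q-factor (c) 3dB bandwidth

Step 1 — Resonance: ω₀ = 1/√(LC) = 1/√(0.103·9.06e-07) = 3274 rad/s.
Step 2 — f₀ = ω₀/(2π) = 521 Hz.
Step 3 — Series Q: Q = ω₀L/R = 3274·0.103/132 = 2.554.
Step 4 — Bandwidth: Δω = ω₀/Q = 1282 rad/s; BW = Δω/(2π) = 204 Hz.

(a) f₀ = 521 Hz  (b) Q = 2.554  (c) BW = 204 Hz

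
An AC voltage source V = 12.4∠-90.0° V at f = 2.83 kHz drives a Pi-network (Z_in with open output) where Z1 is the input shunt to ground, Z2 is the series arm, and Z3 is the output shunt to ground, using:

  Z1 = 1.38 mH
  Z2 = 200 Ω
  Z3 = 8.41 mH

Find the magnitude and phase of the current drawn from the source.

Step 1 — Angular frequency: ω = 2π·f = 2π·2830 = 1.778e+04 rad/s.
Step 2 — Component impedances:
  Z1: Z = jωL = j·1.778e+04·0.00138 = 0 + j24.54 Ω
  Z2: Z = R = 200 Ω
  Z3: Z = jωL = j·1.778e+04·0.00841 = 0 + j149.5 Ω
Step 3 — With open output, the series arm Z2 and the output shunt Z3 appear in series to ground: Z2 + Z3 = 200 + j149.5 Ω.
Step 4 — Parallel with input shunt Z1: Z_in = Z1 || (Z2 + Z3) = 1.713 + j23.05 Ω = 23.11∠85.7° Ω.
Step 5 — Source phasor: V = 12.4∠-90.0° V = 0 - j12.4 V.
Step 6 — Ohm's law: I = V / Z_total = (0 - j12.4) / (1.713 + j23.05) = -0.5351 - j0.03977 A.
Step 7 — Convert to polar: |I| = 0.5365 A, ∠I = -175.7°.

I = 0.5365∠-175.7° A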